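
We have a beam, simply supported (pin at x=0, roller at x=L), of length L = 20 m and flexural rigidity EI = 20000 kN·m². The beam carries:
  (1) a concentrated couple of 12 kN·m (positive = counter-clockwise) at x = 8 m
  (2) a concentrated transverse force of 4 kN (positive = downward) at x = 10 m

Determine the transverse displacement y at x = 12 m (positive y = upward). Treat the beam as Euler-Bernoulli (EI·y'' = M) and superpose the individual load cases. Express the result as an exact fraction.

y(12) = -241/9375 m

Load 1 — applied couple M₀=12 kN·m at a=8 m (b=L-a=12):
  y_1 = (M₀x³/(6L)-M₀(x-a)²/2+C₁x)/EI  [x>a] with C₁=M₀(3b²-L²)/(6L)=16/5 = (12·12³/(6·20)-12·(12-8)²/2+(16/5)·12)/20000 = 18/3125 m
Load 2 — point force P=4 kN at a=10 m (b=L-a=10):
  y_2 = -Pa(L-x)(2Lx-a²-x²)/(6LEI)  [x>a] = -4·10·(20-12)·(2·20·12-10²-12²)/(6·20·20000) = -59/1875 m
Superposition: y = Σ y_i = -241/9375 m ≈ -0.025707 m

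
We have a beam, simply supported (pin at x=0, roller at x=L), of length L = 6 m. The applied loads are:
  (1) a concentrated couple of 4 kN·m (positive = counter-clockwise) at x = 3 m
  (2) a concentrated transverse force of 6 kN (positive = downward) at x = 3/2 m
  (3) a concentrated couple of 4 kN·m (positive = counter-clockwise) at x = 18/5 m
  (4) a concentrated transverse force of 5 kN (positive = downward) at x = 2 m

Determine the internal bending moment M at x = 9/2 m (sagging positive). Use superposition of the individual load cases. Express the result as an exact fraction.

M(9/2) = 11/4 kN·m

Load 1 — applied couple M₀=4 kN·m at a=3 m (b=L-a=3):
  M_1 = M₀x/L - M₀  [x>a] = 4·(9/2)/6 - 4 = -1 kN·m
Load 2 — point force P=6 kN at a=3/2 m (b=L-a=9/2):
  M_2 = Pa(L-x)/L  [x>a] = 6·(3/2)·(6-(9/2))/6 = 9/4 kN·m
Load 3 — applied couple M₀=4 kN·m at a=18/5 m (b=L-a=12/5):
  M_3 = M₀x/L - M₀  [x>a] = 4·(9/2)/6 - 4 = -1 kN·m
Load 4 — point force P=5 kN at a=2 m (b=L-a=4):
  M_4 = Pa(L-x)/L  [x>a] = 5·2·(6-(9/2))/6 = 5/2 kN·m
Superposition: M = Σ M_i = 11/4 kN·m ≈ 2.750000 kN·m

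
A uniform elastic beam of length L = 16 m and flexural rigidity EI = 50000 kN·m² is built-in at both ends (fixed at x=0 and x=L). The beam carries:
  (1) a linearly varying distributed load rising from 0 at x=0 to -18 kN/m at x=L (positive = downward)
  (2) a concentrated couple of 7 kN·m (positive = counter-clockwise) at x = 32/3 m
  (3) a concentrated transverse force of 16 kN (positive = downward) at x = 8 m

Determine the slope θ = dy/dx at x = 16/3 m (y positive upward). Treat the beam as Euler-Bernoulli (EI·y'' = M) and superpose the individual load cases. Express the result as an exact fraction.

θ(16/3) = 511/140625 rad

Load 1 — triangular load w₀=-18 kN/m (0→w₀ over full span):
  θ_1 = -w₀(2x(L-x)(L-2x)(x+2L)+x²(L-x)²)/(120LEI) = -(-18)·(2·(16/3)·(16-(16/3))·(16-2·(16/3))·((16/3)+2·16)+(16/3)²·(16-(16/3))²)/(120·16·50000) = 2048/421875 rad
Load 2 — applied couple M₀=7 kN·m at a=32/3 m (b=L-a=16/3):
  θ_2 = (R_Ax²/2 - M_Ax)/EI  [x≤a] with R_A=7/12, M_A=7/3 = ((7/12)·(16/3)²/2 - (7/3)·(16/3))/50000 = -7/84375 rad
Load 3 — point force P=16 kN at a=8 m (b=L-a=8):
  θ_3 = -Pb²x(2aL-(3a+b)x)/(2L³EI)  [x≤a] = -16·8²·(16/3)·(2·8·16-(3·8+8)·(16/3))/(2·16³·50000) = -32/28125 rad
Superposition: θ = Σ θ_i = 511/140625 rad ≈ 0.003634 rad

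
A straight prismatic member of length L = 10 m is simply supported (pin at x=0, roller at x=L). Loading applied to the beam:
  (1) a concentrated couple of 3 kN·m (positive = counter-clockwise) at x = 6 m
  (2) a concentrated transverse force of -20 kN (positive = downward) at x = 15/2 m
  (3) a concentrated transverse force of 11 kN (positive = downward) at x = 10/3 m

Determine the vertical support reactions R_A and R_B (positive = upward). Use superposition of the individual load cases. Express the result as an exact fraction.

R_A = 79/30 kN, R_B = -349/30 kN

Load 1 — applied couple M₀=3 kN·m at a=6 m (b=L-a=4):
  R_A = M₀/L = 3/10 kN
  R_B = -M₀/L = -3/10 kN
Load 2 — point force P=-20 kN at a=15/2 m (b=L-a=5/2):
  R_A = Pb/L = (-20)·(5/2)/10 = -5 kN
  R_B = Pa/L = (-20)·(15/2)/10 = -15 kN
Load 3 — point force P=11 kN at a=10/3 m (b=L-a=20/3):
  R_A = Pb/L = 11·(20/3)/10 = 22/3 kN
  R_B = Pa/L = 11·(10/3)/10 = 11/3 kN
Superposition: R_A = 79/30 kN, R_B = -349/30 kN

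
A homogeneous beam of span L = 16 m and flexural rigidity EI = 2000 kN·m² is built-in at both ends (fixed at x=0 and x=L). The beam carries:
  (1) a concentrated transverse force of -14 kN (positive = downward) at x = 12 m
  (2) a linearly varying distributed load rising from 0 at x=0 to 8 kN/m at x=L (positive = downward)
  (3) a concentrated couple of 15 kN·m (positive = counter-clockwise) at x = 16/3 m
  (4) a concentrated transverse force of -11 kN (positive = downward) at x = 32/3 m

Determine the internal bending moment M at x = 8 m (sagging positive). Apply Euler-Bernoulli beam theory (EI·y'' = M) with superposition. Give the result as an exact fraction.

Load 1 — point force P=-14 kN at a=12 m (b=L-a=4):
  M_1 = Pb²(3a+b)x/L³ - Pab²/L²  [x≤a] = (-14)·4²·(3·12+4)·8/16³ - (-14)·12·4²/16² = -7 kN·m
Load 2 — triangular load w₀=8 kN/m (0→w₀ over full span):
  M_2 = 3w₀Lx/20 - w₀L²/30 - w₀x³/(6L) = 3·8·16·8/20 - 8·16²/30 - 8·8³/(6·16) = 128/3 kN·m
Load 3 — applied couple M₀=15 kN·m at a=16/3 m (b=L-a=32/3):
  M_3 = R_Ax - M_A - M₀  [x>a] with R_A=5/4, M_A=0 = (5/4)·8 - 0 - 15 = -5 kN·m
Load 4 — point force P=-11 kN at a=32/3 m (b=L-a=16/3):
  M_4 = Pb²(3a+b)x/L³ - Pab²/L²  [x≤a] = (-11)·(16/3)²·(3·(32/3)+(16/3))·8/16³ - (-11)·(32/3)·(16/3)²/16² = -88/9 kN·m
Superposition: M = Σ M_i = 188/9 kN·m ≈ 20.888889 kN·m

M(8) = 188/9 kN·m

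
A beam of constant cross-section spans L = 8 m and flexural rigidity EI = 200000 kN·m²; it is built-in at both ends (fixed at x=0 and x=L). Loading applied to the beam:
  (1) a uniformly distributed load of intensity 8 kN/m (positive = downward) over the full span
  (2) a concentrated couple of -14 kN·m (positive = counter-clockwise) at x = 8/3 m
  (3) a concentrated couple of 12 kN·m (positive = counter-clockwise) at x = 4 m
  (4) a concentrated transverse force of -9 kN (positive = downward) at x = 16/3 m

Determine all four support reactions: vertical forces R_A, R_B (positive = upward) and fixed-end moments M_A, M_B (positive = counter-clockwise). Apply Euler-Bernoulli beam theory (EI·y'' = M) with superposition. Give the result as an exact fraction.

R_A = 355/12 kN, M_A = 121/3 kN·m, R_B = 305/12 kN, M_B = -101/3 kN·m

Load 1 — uniform load w=8 kN/m over full span:
  R_A = wL/2 = 8·8/2 = 32 kN
  M_A = wL²/12 = 8·8²/12 = 128/3 kN·m
  R_B = wL/2 = 8·8/2 = 32 kN
  M_B = -wL²/12 = -8·8²/12 = -128/3 kN·m
Load 2 — applied couple M₀=-14 kN·m at a=8/3 m (b=L-a=16/3):
  R_A = 6M₀ab/L³ = 6·(-14)·(8/3)·(16/3)/8³ = -7/3 kN
  M_A = M₀b(2a-b)/L² = (-14)·(16/3)·(2·(8/3)-(16/3))/8² = 0 kN·m
  R_B = -6M₀ab/L³ = -6·(-14)·(8/3)·(16/3)/8³ = 7/3 kN
  M_B = M₀a(2b-a)/L² = (-14)·(8/3)·(2·(16/3)-(8/3))/8² = -14/3 kN·m
Load 3 — applied couple M₀=12 kN·m at a=4 m (b=L-a=4):
  R_A = 6M₀ab/L³ = 6·12·4·4/8³ = 9/4 kN
  M_A = M₀b(2a-b)/L² = 12·4·(2·4-4)/8² = 3 kN·m
  R_B = -6M₀ab/L³ = -6·12·4·4/8³ = -9/4 kN
  M_B = M₀a(2b-a)/L² = 12·4·(2·4-4)/8² = 3 kN·m
Load 4 — point force P=-9 kN at a=16/3 m (b=L-a=8/3):
  R_A = Pb²(3a+b)/L³ = (-9)·(8/3)²·(3·(16/3)+(8/3))/8³ = -7/3 kN
  M_A = Pab²/L² = (-9)·(16/3)·(8/3)²/8² = -16/3 kN·m
  R_B = Pa²(a+3b)/L³ = (-9)·(16/3)²·((16/3)+3·(8/3))/8³ = -20/3 kN
  M_B = -Pa²b/L² = -(-9)·(16/3)²·(8/3)/8² = 32/3 kN·m
Superposition: R_A = 355/12 kN, M_A = 121/3 kN·m, R_B = 305/12 kN, M_B = -101/3 kN·m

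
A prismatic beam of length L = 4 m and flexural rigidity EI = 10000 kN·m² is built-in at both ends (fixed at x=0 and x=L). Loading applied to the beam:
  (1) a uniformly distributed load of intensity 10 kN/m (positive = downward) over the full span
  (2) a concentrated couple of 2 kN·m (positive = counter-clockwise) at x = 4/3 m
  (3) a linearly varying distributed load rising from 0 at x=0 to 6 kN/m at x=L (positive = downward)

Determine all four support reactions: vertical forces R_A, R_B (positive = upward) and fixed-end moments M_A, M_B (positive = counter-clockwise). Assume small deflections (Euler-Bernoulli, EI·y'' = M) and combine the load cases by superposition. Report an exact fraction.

R_A = 364/15 kN, M_A = 248/15 kN·m, R_B = 416/15 kN, M_B = -262/15 kN·m

Load 1 — uniform load w=10 kN/m over full span:
  R_A = wL/2 = 10·4/2 = 20 kN
  M_A = wL²/12 = 10·4²/12 = 40/3 kN·m
  R_B = wL/2 = 10·4/2 = 20 kN
  M_B = -wL²/12 = -10·4²/12 = -40/3 kN·m
Load 2 — applied couple M₀=2 kN·m at a=4/3 m (b=L-a=8/3):
  R_A = 6M₀ab/L³ = 6·2·(4/3)·(8/3)/4³ = 2/3 kN
  M_A = M₀b(2a-b)/L² = 2·(8/3)·(2·(4/3)-(8/3))/4² = 0 kN·m
  R_B = -6M₀ab/L³ = -6·2·(4/3)·(8/3)/4³ = -2/3 kN
  M_B = M₀a(2b-a)/L² = 2·(4/3)·(2·(8/3)-(4/3))/4² = 2/3 kN·m
Load 3 — triangular load w₀=6 kN/m (0→w₀ over full span):
  R_A = 3w₀L/20 = 3·6·4/20 = 18/5 kN
  M_A = w₀L²/30 = 6·4²/30 = 16/5 kN·m
  R_B = 7w₀L/20 = 7·6·4/20 = 42/5 kN
  M_B = -w₀L²/20 = -6·4²/20 = -24/5 kN·m
Superposition: R_A = 364/15 kN, M_A = 248/15 kN·m, R_B = 416/15 kN, M_B = -262/15 kN·m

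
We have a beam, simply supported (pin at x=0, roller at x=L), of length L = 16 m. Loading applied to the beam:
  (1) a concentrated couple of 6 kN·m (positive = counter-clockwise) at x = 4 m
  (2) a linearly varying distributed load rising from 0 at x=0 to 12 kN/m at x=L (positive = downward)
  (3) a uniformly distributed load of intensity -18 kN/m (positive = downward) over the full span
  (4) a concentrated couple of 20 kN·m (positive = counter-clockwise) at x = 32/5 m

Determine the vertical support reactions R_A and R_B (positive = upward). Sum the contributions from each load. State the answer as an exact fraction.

R_A = -883/8 kN, R_B = -653/8 kN

Load 1 — applied couple M₀=6 kN·m at a=4 m (b=L-a=12):
  R_A = M₀/L = 6/16 = 3/8 kN
  R_B = -M₀/L = -6/16 = -3/8 kN
Load 2 — triangular load w₀=12 kN/m (0→w₀ over full span):
  R_A = w₀L/6 = 12·16/6 = 32 kN
  R_B = w₀L/3 = 12·16/3 = 64 kN
Load 3 — uniform load w=-18 kN/m over full span:
  R_A = wL/2 = (-18)·16/2 = -144 kN
  R_B = wL/2 = (-18)·16/2 = -144 kN
Load 4 — applied couple M₀=20 kN·m at a=32/5 m (b=L-a=48/5):
  R_A = M₀/L = 20/16 = 5/4 kN
  R_B = -M₀/L = -20/16 = -5/4 kN
Superposition: R_A = -883/8 kN, R_B = -653/8 kN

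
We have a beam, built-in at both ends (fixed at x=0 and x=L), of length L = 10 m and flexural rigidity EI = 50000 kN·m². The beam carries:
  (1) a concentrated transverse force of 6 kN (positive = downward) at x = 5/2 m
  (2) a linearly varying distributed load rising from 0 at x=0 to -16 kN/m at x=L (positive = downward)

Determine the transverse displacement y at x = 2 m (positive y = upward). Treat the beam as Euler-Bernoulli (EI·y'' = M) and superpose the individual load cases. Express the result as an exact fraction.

y(2) = 38981/30000000 m

Load 1 — point force P=6 kN at a=5/2 m (b=L-a=15/2):
  y_1 = -Pb²x²(3aL-(3a+b)x)/(6L³EI)  [x≤a] = -6·(15/2)²·2²·(3·(5/2)·10-(3·(5/2)+(15/2))·2)/(6·10³·50000) = -81/400000 m
Load 2 — triangular load w₀=-16 kN/m (0→w₀ over full span):
  y_2 = -w₀x²(L-x)²(x+2L)/(120LEI) = -(-16)·2²·(10-2)²·(2+2·10)/(120·10·50000) = 352/234375 m
Superposition: y = Σ y_i = 38981/30000000 m ≈ 0.001299 m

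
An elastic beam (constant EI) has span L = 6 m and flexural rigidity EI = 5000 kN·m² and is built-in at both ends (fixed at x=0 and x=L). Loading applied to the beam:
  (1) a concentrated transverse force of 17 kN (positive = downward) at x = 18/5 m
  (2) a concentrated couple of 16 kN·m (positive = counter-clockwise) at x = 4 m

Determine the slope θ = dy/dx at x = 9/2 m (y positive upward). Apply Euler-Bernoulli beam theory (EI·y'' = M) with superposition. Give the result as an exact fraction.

θ(9/2) = 13639/5000000 rad

Load 1 — point force P=17 kN at a=18/5 m (b=L-a=12/5):
  θ_1 = Pa²(L-x)(2bL-(3b+a)(L-x))/(2L³EI)  [x>a] = 17·(18/5)²·(6-(9/2))·(2·(12/5)·6-(3·(12/5)+(18/5))·(6-(9/2)))/(2·6³·5000) = 9639/5000000 rad
Load 2 — applied couple M₀=16 kN·m at a=4 m (b=L-a=2):
  θ_2 = (R_Ax²/2 - M_Ax - M₀(x-a))/EI  [x>a] with R_A=32/9, M_A=16/3 = ((32/9)·(9/2)²/2 - (16/3)·(9/2) - 16·((9/2)-4))/5000 = 1/1250 rad
Superposition: θ = Σ θ_i = 13639/5000000 rad ≈ 0.002728 rad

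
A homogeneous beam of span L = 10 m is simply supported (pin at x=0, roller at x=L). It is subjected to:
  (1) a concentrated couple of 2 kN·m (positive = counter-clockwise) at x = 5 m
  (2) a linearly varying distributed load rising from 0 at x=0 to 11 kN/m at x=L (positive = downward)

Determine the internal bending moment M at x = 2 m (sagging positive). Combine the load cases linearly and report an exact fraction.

Load 1 — applied couple M₀=2 kN·m at a=5 m (b=L-a=5):
  M_1 = M₀x/L  [x≤a] = 2·2/10 = 2/5 kN·m
Load 2 — triangular load w₀=11 kN/m (0→w₀ over full span):
  M_2 = w₀Lx/6 - w₀x³/(6L) = 11·10·2/6 - 11·2³/(6·10) = 176/5 kN·m
Superposition: M = Σ M_i = 178/5 kN·m ≈ 35.600000 kN·m

M(2) = 178/5 kN·m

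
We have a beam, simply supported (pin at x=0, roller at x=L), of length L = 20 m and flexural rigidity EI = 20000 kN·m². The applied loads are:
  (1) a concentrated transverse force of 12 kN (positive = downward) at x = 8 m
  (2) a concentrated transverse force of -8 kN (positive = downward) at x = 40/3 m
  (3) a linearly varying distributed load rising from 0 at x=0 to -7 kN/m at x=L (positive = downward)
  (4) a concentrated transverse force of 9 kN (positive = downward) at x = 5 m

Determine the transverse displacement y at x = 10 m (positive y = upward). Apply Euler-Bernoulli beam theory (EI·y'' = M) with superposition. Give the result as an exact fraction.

Load 1 — point force P=12 kN at a=8 m (b=L-a=12):
  y_1 = -Pa(L-x)(2Lx-a²-x²)/(6LEI)  [x>a] = -12·8·(20-10)·(2·20·10-8²-10²)/(6·20·20000) = -59/625 m
Load 2 — point force P=-8 kN at a=40/3 m (b=L-a=20/3):
  y_2 = -Pbx(L²-b²-x²)/(6LEI)  [x≤a] = -(-8)·(20/3)·10·(20²-(20/3)²-10²)/(6·20·20000) = 23/405 m
Load 3 — triangular load w₀=-7 kN/m (0→w₀ over full span):
  y_3 = -w₀x(7L⁴-10L²x²+3x⁴)/(360LEI) = -(-7)·10·(7·20⁴-10·20²·10²+3·10⁴)/(360·20·20000) = 35/96 m
Load 4 — point force P=9 kN at a=5 m (b=L-a=15):
  y_4 = -Pa(L-x)(2Lx-a²-x²)/(6LEI)  [x>a] = -9·5·(20-10)·(2·20·10-5²-10²)/(6·20·20000) = -33/640 m
Superposition: y = Σ y_i = 1784663/6480000 m ≈ 0.275411 m

y(10) = 1784663/6480000 m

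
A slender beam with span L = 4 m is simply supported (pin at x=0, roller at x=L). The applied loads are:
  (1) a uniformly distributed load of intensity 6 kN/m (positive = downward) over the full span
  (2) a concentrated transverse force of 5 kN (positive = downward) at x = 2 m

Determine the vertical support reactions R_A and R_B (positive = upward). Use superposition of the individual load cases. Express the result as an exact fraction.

R_A = 29/2 kN, R_B = 29/2 kN

Load 1 — uniform load w=6 kN/m over full span:
  R_A = wL/2 = 6·4/2 = 12 kN
  R_B = wL/2 = 6·4/2 = 12 kN
Load 2 — point force P=5 kN at a=2 m (b=L-a=2):
  R_A = Pb/L = 5·2/4 = 5/2 kN
  R_B = Pa/L = 5·2/4 = 5/2 kN
Superposition: R_A = 29/2 kN, R_B = 29/2 kN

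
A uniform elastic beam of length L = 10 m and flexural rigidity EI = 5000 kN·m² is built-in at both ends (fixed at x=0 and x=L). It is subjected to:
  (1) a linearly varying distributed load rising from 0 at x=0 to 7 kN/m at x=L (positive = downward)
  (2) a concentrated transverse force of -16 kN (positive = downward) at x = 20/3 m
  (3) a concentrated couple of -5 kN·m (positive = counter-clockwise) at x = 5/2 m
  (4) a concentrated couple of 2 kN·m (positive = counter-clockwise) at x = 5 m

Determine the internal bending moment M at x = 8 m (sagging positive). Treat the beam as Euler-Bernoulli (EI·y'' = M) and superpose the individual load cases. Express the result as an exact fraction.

M(8) = 19/48 kN·m

Load 1 — triangular load w₀=7 kN/m (0→w₀ over full span):
  M_1 = 3w₀Lx/20 - w₀L²/30 - w₀x³/(6L) = 3·7·10·8/20 - 7·10²/30 - 7·8³/(6·10) = 14/15 kN·m
Load 2 — point force P=-16 kN at a=20/3 m (b=L-a=10/3):
  M_2 = Pa²(a+3b)(L-x)/L³ - Pa²b/L²  [x>a] = (-16)·(20/3)²·((20/3)+3·(10/3))·(10-8)/10³ - (-16)·(20/3)²·(10/3)/10² = 0 kN·m
Load 3 — applied couple M₀=-5 kN·m at a=5/2 m (b=L-a=15/2):
  M_3 = R_Ax - M_A - M₀  [x>a] with R_A=-9/16, M_A=15/16 = (-9/16)·8 - (15/16) - (-5) = -7/16 kN·m
Load 4 — applied couple M₀=2 kN·m at a=5 m (b=L-a=5):
  M_4 = R_Ax - M_A - M₀  [x>a] with R_A=3/10, M_A=1/2 = (3/10)·8 - (1/2) - 2 = -1/10 kN·m
Superposition: M = Σ M_i = 19/48 kN·m ≈ 0.395833 kN·m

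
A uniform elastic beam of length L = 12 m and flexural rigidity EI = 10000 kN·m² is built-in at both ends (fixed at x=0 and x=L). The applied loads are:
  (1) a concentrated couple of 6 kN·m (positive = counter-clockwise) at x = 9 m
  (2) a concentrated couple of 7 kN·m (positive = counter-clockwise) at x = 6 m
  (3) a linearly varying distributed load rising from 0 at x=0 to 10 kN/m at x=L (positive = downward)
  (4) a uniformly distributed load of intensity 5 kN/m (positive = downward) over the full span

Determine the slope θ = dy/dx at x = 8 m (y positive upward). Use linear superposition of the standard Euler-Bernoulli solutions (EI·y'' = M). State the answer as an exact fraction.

Load 1 — applied couple M₀=6 kN·m at a=9 m (b=L-a=3):
  θ_1 = (R_Ax²/2 - M_Ax)/EI  [x≤a] with R_A=9/16, M_A=15/8 = ((9/16)·8²/2 - (15/8)·8)/10000 = 3/10000 rad
Load 2 — applied couple M₀=7 kN·m at a=6 m (b=L-a=6):
  θ_2 = (R_Ax²/2 - M_Ax - M₀(x-a))/EI  [x>a] with R_A=7/8, M_A=7/4 = ((7/8)·8²/2 - (7/4)·8 - 7·(8-6))/10000 = 0 rad
Load 3 — triangular load w₀=10 kN/m (0→w₀ over full span):
  θ_3 = -w₀(2x(L-x)(L-2x)(x+2L)+x²(L-x)²)/(120LEI) = -10·(2·8·(12-8)·(12-2·8)·(8+2·12)+8²·(12-8)²)/(120·12·10000) = 28/5625 rad
Load 4 — uniform load w=5 kN/m over full span:
  θ_4 = -wx(L-x)(L-2x)/(12EI) = -5·8·(12-8)·(12-2·8)/(12·10000) = 2/375 rad
Superposition: θ = Σ θ_i = 191/18000 rad ≈ 0.010611 rad

θ(8) = 191/18000 rad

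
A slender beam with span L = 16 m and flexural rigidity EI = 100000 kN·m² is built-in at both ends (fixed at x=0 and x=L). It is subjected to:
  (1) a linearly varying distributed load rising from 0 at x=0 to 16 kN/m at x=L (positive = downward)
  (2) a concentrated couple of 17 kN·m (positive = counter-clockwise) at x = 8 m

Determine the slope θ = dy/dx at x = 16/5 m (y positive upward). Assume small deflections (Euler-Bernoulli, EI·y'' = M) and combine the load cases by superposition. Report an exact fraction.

Load 1 — triangular load w₀=16 kN/m (0→w₀ over full span):
  θ_1 = -w₀(2x(L-x)(L-2x)(x+2L)+x²(L-x)²)/(120LEI) = -16·(2·(16/5)·(16-(16/5))·(16-2·(16/5))·((16/5)+2·16)+(16/5)²·(16-(16/5))²)/(120·16·100000) = -14336/5859375 rad
Load 2 — applied couple M₀=17 kN·m at a=8 m (b=L-a=8):
  θ_2 = (R_Ax²/2 - M_Ax)/EI  [x≤a] with R_A=51/32, M_A=17/4 = ((51/32)·(16/5)²/2 - (17/4)·(16/5))/100000 = -17/312500 rad
Superposition: θ = Σ θ_i = -58619/23437500 rad ≈ -0.002501 rad

θ(16/5) = -58619/23437500 rad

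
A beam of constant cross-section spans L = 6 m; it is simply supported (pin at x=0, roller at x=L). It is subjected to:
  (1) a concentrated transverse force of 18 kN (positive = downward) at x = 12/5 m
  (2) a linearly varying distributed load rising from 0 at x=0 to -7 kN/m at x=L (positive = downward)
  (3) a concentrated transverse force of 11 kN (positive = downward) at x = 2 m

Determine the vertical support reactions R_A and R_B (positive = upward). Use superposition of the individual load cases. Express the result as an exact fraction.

Load 1 — point force P=18 kN at a=12/5 m (b=L-a=18/5):
  R_A = Pb/L = 18·(18/5)/6 = 54/5 kN
  R_B = Pa/L = 18·(12/5)/6 = 36/5 kN
Load 2 — triangular load w₀=-7 kN/m (0→w₀ over full span):
  R_A = w₀L/6 = (-7)·6/6 = -7 kN
  R_B = w₀L/3 = (-7)·6/3 = -14 kN
Load 3 — point force P=11 kN at a=2 m (b=L-a=4):
  R_A = Pb/L = 11·4/6 = 22/3 kN
  R_B = Pa/L = 11·2/6 = 11/3 kN
Superposition: R_A = 167/15 kN, R_B = -47/15 kN

R_A = 167/15 kN, R_B = -47/15 kN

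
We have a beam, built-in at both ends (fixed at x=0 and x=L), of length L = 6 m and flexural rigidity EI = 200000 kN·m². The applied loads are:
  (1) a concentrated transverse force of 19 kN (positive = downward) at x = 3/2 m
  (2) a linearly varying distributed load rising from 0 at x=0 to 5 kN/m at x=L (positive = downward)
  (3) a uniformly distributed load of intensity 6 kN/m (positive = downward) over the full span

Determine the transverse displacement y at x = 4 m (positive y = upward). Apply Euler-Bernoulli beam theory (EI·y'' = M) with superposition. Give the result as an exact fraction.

y(4) = -4297/28800000 m

Load 1 — point force P=19 kN at a=3/2 m (b=L-a=9/2):
  y_1 = -Pa²(L-x)²(3bL-(3b+a)(L-x))/(6L³EI)  [x>a] = -19·(3/2)²·(6-4)²·(3·(9/2)·6-(3·(9/2)+(3/2))·(6-4))/(6·6³·200000) = -323/9600000 m
Load 2 — triangular load w₀=5 kN/m (0→w₀ over full span):
  y_2 = -w₀x²(L-x)²(x+2L)/(120LEI) = -5·4²·(6-4)²·(4+2·6)/(120·6·200000) = -1/28125 m
Load 3 — uniform load w=6 kN/m over full span:
  y_3 = -wx²(L-x)²/(24EI) = -6·4²·(6-4)²/(24·200000) = -1/12500 m
Superposition: y = Σ y_i = -4297/28800000 m ≈ -0.000149 m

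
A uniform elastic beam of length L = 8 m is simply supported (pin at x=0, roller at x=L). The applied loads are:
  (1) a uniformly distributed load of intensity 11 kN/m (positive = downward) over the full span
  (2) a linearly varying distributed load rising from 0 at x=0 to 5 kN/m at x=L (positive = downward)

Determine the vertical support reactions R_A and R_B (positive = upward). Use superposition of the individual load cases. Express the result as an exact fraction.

R_A = 152/3 kN, R_B = 172/3 kN

Load 1 — uniform load w=11 kN/m over full span:
  R_A = wL/2 = 11·8/2 = 44 kN
  R_B = wL/2 = 11·8/2 = 44 kN
Load 2 — triangular load w₀=5 kN/m (0→w₀ over full span):
  R_A = w₀L/6 = 5·8/6 = 20/3 kN
  R_B = w₀L/3 = 5·8/3 = 40/3 kN
Superposition: R_A = 152/3 kN, R_B = 172/3 kN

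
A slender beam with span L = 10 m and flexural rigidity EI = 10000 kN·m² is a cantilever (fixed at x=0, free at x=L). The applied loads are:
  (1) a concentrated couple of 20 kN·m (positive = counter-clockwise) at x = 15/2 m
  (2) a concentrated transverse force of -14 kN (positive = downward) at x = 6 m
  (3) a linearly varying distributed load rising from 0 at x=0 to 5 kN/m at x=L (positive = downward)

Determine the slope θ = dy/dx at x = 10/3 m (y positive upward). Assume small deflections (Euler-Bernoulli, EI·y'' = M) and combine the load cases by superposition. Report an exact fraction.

θ(10/3) = -7307/486000 rad

Load 1 — applied couple M₀=20 kN·m at a=15/2 m (b=L-a=5/2):
  θ_1 = M₀x/EI  [x≤a] = 20·(10/3)/10000 = 1/150 rad
Load 2 — point force P=-14 kN at a=6 m (b=L-a=4):
  θ_2 = -Px(2a-x)/(2EI)  [x≤a] = -(-14)·(10/3)·(2·6-(10/3))/(2·10000) = 91/4500 rad
Load 3 — triangular load w₀=5 kN/m (0→w₀ over full span):
  θ_3 = (w₀Lx²/4-w₀L²x/3-w₀x⁴/(24L))/EI = (5·10·(10/3)²/4-5·10²·(10/3)/3-5·(10/3)⁴/(24·10))/10000 = -163/3888 rad
Superposition: θ = Σ θ_i = -7307/486000 rad ≈ -0.015035 rad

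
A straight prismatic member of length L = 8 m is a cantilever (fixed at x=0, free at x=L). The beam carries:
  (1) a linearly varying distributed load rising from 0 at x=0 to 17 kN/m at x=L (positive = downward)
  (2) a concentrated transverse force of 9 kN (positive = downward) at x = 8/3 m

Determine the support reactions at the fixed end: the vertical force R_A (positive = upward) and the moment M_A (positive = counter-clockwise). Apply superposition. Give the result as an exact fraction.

R_A = 77 kN, M_A = 1160/3 kN·m

Load 1 — triangular load w₀=17 kN/m (0→w₀ over full span):
  R_A = w₀L/2 = 17·8/2 = 68 kN
  M_A = w₀L²/3 = 17·8²/3 = 1088/3 kN·m
Load 2 — point force P=9 kN at a=8/3 m (b=L-a=16/3):
  R_A = P = 9 kN
  M_A = Pa = 9·(8/3) = 24 kN·m
Superposition: R_A = 77 kN, M_A = 1160/3 kN·m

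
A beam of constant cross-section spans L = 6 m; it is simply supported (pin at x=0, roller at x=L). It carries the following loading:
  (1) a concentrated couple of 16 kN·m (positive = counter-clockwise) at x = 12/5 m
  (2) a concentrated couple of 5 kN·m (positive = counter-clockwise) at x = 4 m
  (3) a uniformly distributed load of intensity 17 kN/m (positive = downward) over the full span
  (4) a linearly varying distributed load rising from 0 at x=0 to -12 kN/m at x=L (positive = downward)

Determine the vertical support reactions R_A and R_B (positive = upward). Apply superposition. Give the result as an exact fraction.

R_A = 85/2 kN, R_B = 47/2 kN

Load 1 — applied couple M₀=16 kN·m at a=12/5 m (b=L-a=18/5):
  R_A = M₀/L = 16/6 = 8/3 kN
  R_B = -M₀/L = -16/6 = -8/3 kN
Load 2 — applied couple M₀=5 kN·m at a=4 m (b=L-a=2):
  R_A = M₀/L = 5/6 kN
  R_B = -M₀/L = -5/6 kN
Load 3 — uniform load w=17 kN/m over full span:
  R_A = wL/2 = 17·6/2 = 51 kN
  R_B = wL/2 = 17·6/2 = 51 kN
Load 4 — triangular load w₀=-12 kN/m (0→w₀ over full span):
  R_A = w₀L/6 = (-12)·6/6 = -12 kN
  R_B = w₀L/3 = (-12)·6/3 = -24 kN
Superposition: R_A = 85/2 kN, R_B = 47/2 kN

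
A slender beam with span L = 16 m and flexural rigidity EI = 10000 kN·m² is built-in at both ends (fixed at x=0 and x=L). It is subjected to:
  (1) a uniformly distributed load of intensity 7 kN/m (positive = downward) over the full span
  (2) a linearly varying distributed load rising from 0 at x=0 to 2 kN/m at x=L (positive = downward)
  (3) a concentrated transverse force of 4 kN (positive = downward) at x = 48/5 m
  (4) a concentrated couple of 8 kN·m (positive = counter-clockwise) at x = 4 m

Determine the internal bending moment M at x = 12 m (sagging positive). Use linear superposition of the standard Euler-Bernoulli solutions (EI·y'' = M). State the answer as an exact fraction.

M(12) = 12301/500 kN·m

Load 1 — uniform load w=7 kN/m over full span:
  M_1 = wLx/2 - wL²/12 - wx²/2 = 7·16·12/2 - 7·16²/12 - 7·12²/2 = 56/3 kN·m
Load 2 — triangular load w₀=2 kN/m (0→w₀ over full span):
  M_2 = 3w₀Lx/20 - w₀L²/30 - w₀x³/(6L) = 3·2·16·12/20 - 2·16²/30 - 2·12³/(6·16) = 68/15 kN·m
Load 3 — point force P=4 kN at a=48/5 m (b=L-a=32/5):
  M_3 = Pa²(a+3b)(L-x)/L³ - Pa²b/L²  [x>a] = 4·(48/5)²·((48/5)+3·(32/5))·(16-12)/16³ - 4·(48/5)²·(32/5)/16² = 144/125 kN·m
Load 4 — applied couple M₀=8 kN·m at a=4 m (b=L-a=12):
  M_4 = R_Ax - M_A - M₀  [x>a] with R_A=9/16, M_A=-3/2 = (9/16)·12 - (-3/2) - 8 = 1/4 kN·m
Superposition: M = Σ M_i = 12301/500 kN·m ≈ 24.602000 kN·m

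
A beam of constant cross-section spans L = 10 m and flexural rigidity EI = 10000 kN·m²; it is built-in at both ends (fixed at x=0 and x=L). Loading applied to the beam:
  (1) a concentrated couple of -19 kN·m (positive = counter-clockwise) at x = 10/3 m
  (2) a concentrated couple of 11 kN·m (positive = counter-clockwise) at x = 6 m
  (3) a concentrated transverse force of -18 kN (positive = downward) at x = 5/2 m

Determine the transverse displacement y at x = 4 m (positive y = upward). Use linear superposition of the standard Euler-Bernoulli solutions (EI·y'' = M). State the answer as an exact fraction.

Load 1 — applied couple M₀=-19 kN·m at a=10/3 m (b=L-a=20/3):
  y_1 = (R_Ax³/6 - M_Ax²/2 - M₀(x-a)²/2)/EI  [x>a] with R_A=-38/15, M_A=0 = ((-38/15)·4³/6 - 0·4²/2 - (-19)·(4-(10/3))²/2)/10000 = -57/25000 m
Load 2 — applied couple M₀=11 kN·m at a=6 m (b=L-a=4):
  y_2 = (R_Ax³/6 - M_Ax²/2)/EI  [x≤a] with R_A=198/125, M_A=88/25 = ((198/125)·4³/6 - (88/25)·4²/2)/10000 = -88/78125 m
Load 3 — point force P=-18 kN at a=5/2 m (b=L-a=15/2):
  y_3 = -Pa²(L-x)²(3bL-(3b+a)(L-x))/(6L³EI)  [x>a] = -(-18)·(5/2)²·(10-4)²·(3·(15/2)·10-(3·(15/2)+(5/2))·(10-4))/(6·10³·10000) = 81/16000 m
Superposition: y = Σ y_i = 16561/10000000 m ≈ 0.001656 m

y(4) = 16561/10000000 m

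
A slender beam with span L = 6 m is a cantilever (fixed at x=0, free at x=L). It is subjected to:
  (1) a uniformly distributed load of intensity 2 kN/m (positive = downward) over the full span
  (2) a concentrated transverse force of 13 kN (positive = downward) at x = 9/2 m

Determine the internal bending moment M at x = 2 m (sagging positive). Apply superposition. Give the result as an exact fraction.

Load 1 — uniform load w=2 kN/m over full span:
  M_1 = -w(L-x)²/2 = -2·(6-2)²/2 = -16 kN·m
Load 2 — point force P=13 kN at a=9/2 m (b=L-a=3/2):
  M_2 = -P(a-x)  [x≤a] = -13·((9/2)-2) = -65/2 kN·m
Superposition: M = Σ M_i = -97/2 kN·m ≈ -48.500000 kN·m

M(2) = -97/2 kN·m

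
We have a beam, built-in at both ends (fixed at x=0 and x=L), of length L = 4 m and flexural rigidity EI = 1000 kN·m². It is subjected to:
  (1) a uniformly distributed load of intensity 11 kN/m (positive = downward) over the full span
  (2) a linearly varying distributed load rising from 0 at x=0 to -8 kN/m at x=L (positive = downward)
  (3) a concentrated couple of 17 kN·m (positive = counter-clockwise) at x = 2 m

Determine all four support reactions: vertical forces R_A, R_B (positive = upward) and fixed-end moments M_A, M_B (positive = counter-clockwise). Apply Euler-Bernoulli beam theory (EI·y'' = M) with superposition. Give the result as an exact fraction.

Load 1 — uniform load w=11 kN/m over full span:
  R_A = wL/2 = 11·4/2 = 22 kN
  M_A = wL²/12 = 11·4²/12 = 44/3 kN·m
  R_B = wL/2 = 11·4/2 = 22 kN
  M_B = -wL²/12 = -11·4²/12 = -44/3 kN·m
Load 2 — triangular load w₀=-8 kN/m (0→w₀ over full span):
  R_A = 3w₀L/20 = 3·(-8)·4/20 = -24/5 kN
  M_A = w₀L²/30 = (-8)·4²/30 = -64/15 kN·m
  R_B = 7w₀L/20 = 7·(-8)·4/20 = -56/5 kN
  M_B = -w₀L²/20 = -(-8)·4²/20 = 32/5 kN·m
Load 3 — applied couple M₀=17 kN·m at a=2 m (b=L-a=2):
  R_A = 6M₀ab/L³ = 6·17·2·2/4³ = 51/8 kN
  M_A = M₀b(2a-b)/L² = 17·2·(2·2-2)/4² = 17/4 kN·m
  R_B = -6M₀ab/L³ = -6·17·2·2/4³ = -51/8 kN
  M_B = M₀a(2b-a)/L² = 17·2·(2·2-2)/4² = 17/4 kN·m
Superposition: R_A = 943/40 kN, M_A = 293/20 kN·m, R_B = 177/40 kN, M_B = -241/60 kN·m

R_A = 943/40 kN, M_A = 293/20 kN·m, R_B = 177/40 kN, M_B = -241/60 kN·m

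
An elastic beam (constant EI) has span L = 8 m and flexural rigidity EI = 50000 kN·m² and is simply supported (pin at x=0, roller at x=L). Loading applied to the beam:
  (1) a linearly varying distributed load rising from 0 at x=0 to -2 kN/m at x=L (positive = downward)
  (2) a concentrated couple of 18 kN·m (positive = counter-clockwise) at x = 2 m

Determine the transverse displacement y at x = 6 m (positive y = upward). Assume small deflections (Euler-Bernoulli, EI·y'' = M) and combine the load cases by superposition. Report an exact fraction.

Load 1 — triangular load w₀=-2 kN/m (0→w₀ over full span):
  y_1 = -w₀x(7L⁴-10L²x²+3x⁴)/(360LEI) = -(-2)·6·(7·8⁴-10·8²·6²+3·6⁴)/(360·8·50000) = 119/150000 m
Load 2 — applied couple M₀=18 kN·m at a=2 m (b=L-a=6):
  y_2 = (M₀x³/(6L)-M₀(x-a)²/2+C₁x)/EI  [x>a] with C₁=M₀(3b²-L²)/(6L)=33/2 = (18·6³/(6·8)-18·(6-2)²/2+(33/2)·6)/50000 = 9/12500 m
Superposition: y = Σ y_i = 227/150000 m ≈ 0.001513 m

y(6) = 227/150000 m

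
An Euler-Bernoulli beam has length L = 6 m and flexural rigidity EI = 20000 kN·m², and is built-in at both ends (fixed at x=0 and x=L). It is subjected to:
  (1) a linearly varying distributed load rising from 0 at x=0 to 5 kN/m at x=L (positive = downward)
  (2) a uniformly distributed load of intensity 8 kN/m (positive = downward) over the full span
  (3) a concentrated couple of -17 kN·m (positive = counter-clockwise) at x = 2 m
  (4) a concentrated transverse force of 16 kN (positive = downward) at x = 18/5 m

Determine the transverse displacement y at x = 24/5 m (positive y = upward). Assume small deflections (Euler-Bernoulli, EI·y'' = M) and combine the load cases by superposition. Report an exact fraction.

y(24/5) = -194447/156250000 m

Load 1 — triangular load w₀=5 kN/m (0→w₀ over full span):
  y_1 = -w₀x²(L-x)²(x+2L)/(120LEI) = -5·(24/5)²·(6-(24/5))²·((24/5)+2·6)/(120·6·20000) = -378/1953125 m
Load 2 — uniform load w=8 kN/m over full span:
  y_2 = -wx²(L-x)²/(24EI) = -8·(24/5)²·(6-(24/5))²/(24·20000) = -216/390625 m
Load 3 — applied couple M₀=-17 kN·m at a=2 m (b=L-a=4):
  y_3 = (R_Ax³/6 - M_Ax²/2 - M₀(x-a)²/2)/EI  [x>a] with R_A=-34/9, M_A=0 = ((-34/9)·(24/5)³/6 - 0·(24/5)²/2 - (-17)·((24/5)-2)²/2)/20000 = -187/1250000 m
Load 4 — point force P=16 kN at a=18/5 m (b=L-a=12/5):
  y_4 = -Pa²(L-x)²(3bL-(3b+a)(L-x))/(6L³EI)  [x>a] = -16·(18/5)²·(6-(24/5))²·(3·(12/5)·6-(3·(12/5)+(18/5))·(6-(24/5)))/(6·6³·20000) = -3402/9765625 m
Superposition: y = Σ y_i = -194447/156250000 m ≈ -0.001244 m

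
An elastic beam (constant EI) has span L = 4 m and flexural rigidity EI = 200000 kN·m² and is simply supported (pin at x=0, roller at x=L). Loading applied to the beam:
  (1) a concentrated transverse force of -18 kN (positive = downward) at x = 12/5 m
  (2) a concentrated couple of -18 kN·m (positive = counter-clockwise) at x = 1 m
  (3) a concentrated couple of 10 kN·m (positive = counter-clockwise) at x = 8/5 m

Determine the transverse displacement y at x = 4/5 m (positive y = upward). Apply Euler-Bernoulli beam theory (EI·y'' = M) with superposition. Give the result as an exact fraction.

y(4/5) = 743/25000000 m

Load 1 — point force P=-18 kN at a=12/5 m (b=L-a=8/5):
  y_1 = -Pbx(L²-b²-x²)/(6LEI)  [x≤a] = -(-18)·(8/5)·(4/5)·(4²-(8/5)²-(4/5)²)/(6·4·200000) = 24/390625 m
Load 2 — applied couple M₀=-18 kN·m at a=1 m (b=L-a=3):
  y_2 = (M₀x³/(6L)+C₁x)/EI  [x≤a] with C₁=M₀(3b²-L²)/(6L)=-33/4 = ((-18)·(4/5)³/(6·4)+(-33/4)·(4/5))/200000 = -873/25000000 m
Load 3 — applied couple M₀=10 kN·m at a=8/5 m (b=L-a=12/5):
  y_3 = (M₀x³/(6L)+C₁x)/EI  [x≤a] with C₁=M₀(3b²-L²)/(6L)=8/15 = (10·(4/5)³/(6·4)+(8/15)·(4/5))/200000 = 1/312500 m
Superposition: y = Σ y_i = 743/25000000 m ≈ 0.000030 m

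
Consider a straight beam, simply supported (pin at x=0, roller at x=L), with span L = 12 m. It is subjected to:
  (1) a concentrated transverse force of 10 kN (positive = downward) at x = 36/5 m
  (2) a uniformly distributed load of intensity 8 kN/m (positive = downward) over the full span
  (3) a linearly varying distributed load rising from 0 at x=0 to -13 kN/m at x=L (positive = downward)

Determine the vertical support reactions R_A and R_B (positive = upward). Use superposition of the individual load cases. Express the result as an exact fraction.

Load 1 — point force P=10 kN at a=36/5 m (b=L-a=24/5):
  R_A = Pb/L = 10·(24/5)/12 = 4 kN
  R_B = Pa/L = 10·(36/5)/12 = 6 kN
Load 2 — uniform load w=8 kN/m over full span:
  R_A = wL/2 = 8·12/2 = 48 kN
  R_B = wL/2 = 8·12/2 = 48 kN
Load 3 — triangular load w₀=-13 kN/m (0→w₀ over full span):
  R_A = w₀L/6 = (-13)·12/6 = -26 kN
  R_B = w₀L/3 = (-13)·12/3 = -52 kN
Superposition: R_A = 26 kN, R_B = 2 kN

R_A = 26 kN, R_B = 2 kN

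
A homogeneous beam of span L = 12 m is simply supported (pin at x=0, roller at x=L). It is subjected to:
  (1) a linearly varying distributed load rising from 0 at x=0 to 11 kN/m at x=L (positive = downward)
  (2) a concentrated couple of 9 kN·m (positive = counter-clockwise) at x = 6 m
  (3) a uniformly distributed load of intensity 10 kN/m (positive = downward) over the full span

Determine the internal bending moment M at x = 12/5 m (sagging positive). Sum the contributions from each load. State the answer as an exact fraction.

Load 1 — triangular load w₀=11 kN/m (0→w₀ over full span):
  M_1 = w₀Lx/6 - w₀x³/(6L) = 11·12·(12/5)/6 - 11·(12/5)³/(6·12) = 6336/125 kN·m
Load 2 — applied couple M₀=9 kN·m at a=6 m (b=L-a=6):
  M_2 = M₀x/L  [x≤a] = 9·(12/5)/12 = 9/5 kN·m
Load 3 — uniform load w=10 kN/m over full span:
  M_3 = wx(L-x)/2 = 10·(12/5)·(12-(12/5))/2 = 576/5 kN·m
Superposition: M = Σ M_i = 20961/125 kN·m ≈ 167.688000 kN·m

M(12/5) = 20961/125 kN·m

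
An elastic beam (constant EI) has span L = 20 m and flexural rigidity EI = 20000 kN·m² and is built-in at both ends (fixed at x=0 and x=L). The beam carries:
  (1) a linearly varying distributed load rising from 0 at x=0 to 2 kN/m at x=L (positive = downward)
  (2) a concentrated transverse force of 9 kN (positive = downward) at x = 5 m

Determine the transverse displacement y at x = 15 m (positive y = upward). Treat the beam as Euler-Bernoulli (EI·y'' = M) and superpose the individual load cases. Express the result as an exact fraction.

y(15) = -171/10240 m

Load 1 — triangular load w₀=2 kN/m (0→w₀ over full span):
  y_1 = -w₀x²(L-x)²(x+2L)/(120LEI) = -2·15²·(20-15)²·(15+2·20)/(120·20·20000) = -33/2560 m
Load 2 — point force P=9 kN at a=5 m (b=L-a=15):
  y_2 = -Pa²(L-x)²(3bL-(3b+a)(L-x))/(6L³EI)  [x>a] = -9·5²·(20-15)²·(3·15·20-(3·15+5)·(20-15))/(6·20³·20000) = -39/10240 m
Superposition: y = Σ y_i = -171/10240 m ≈ -0.016699 m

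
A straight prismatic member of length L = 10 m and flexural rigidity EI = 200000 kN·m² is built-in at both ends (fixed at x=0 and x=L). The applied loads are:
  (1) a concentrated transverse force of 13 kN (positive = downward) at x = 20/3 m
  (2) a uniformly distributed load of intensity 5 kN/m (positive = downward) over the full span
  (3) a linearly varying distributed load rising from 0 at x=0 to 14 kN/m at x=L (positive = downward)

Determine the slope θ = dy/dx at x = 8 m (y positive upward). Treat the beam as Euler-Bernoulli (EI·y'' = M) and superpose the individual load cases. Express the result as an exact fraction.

θ(8) = 251/421875 rad

Load 1 — point force P=13 kN at a=20/3 m (b=L-a=10/3):
  θ_1 = Pa²(L-x)(2bL-(3b+a)(L-x))/(2L³EI)  [x>a] = 13·(20/3)²·(10-8)·(2·(10/3)·10-(3·(10/3)+(20/3))·(10-8))/(2·10³·200000) = 13/135000 rad
Load 2 — uniform load w=5 kN/m over full span:
  θ_2 = -wx(L-x)(L-2x)/(12EI) = -5·8·(10-8)·(10-2·8)/(12·200000) = 1/5000 rad
Load 3 — triangular load w₀=14 kN/m (0→w₀ over full span):
  θ_3 = -w₀(2x(L-x)(L-2x)(x+2L)+x²(L-x)²)/(120LEI) = -14·(2·8·(10-8)·(10-2·8)·(8+2·10)+8²·(10-8)²)/(120·10·200000) = 14/46875 rad
Superposition: θ = Σ θ_i = 251/421875 rad ≈ 0.000595 rad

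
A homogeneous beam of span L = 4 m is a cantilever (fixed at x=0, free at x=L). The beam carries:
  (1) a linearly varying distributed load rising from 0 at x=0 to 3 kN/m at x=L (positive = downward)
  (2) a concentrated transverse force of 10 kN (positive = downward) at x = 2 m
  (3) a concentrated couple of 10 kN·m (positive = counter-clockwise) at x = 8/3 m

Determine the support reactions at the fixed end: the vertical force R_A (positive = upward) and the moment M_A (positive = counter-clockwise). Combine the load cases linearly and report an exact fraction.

Load 1 — triangular load w₀=3 kN/m (0→w₀ over full span):
  R_A = w₀L/2 = 3·4/2 = 6 kN
  M_A = w₀L²/3 = 3·4²/3 = 16 kN·m
Load 2 — point force P=10 kN at a=2 m (b=L-a=2):
  R_A = P = 10 kN
  M_A = Pa = 10·2 = 20 kN·m
Load 3 — applied couple M₀=10 kN·m at a=8/3 m (b=L-a=4/3):
  R_A = 0 kN
  M_A = -M₀ = -10 kN·m
Superposition: R_A = 16 kN, M_A = 26 kN·m

R_A = 16 kN, M_A = 26 kN·m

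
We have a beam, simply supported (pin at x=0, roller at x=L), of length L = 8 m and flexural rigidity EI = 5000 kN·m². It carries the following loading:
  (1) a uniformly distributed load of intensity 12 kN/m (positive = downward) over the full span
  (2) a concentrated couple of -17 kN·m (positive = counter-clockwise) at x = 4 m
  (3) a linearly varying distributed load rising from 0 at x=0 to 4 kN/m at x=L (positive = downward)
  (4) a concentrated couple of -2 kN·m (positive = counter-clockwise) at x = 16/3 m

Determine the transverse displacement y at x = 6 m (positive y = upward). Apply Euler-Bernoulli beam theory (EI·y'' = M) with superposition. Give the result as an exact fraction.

Load 1 — uniform load w=12 kN/m over full span:
  y_1 = -wx(L³-2Lx²+x³)/(24EI) = -12·6·(8³-2·8·6²+6³)/(24·5000) = -57/625 m
Load 2 — applied couple M₀=-17 kN·m at a=4 m (b=L-a=4):
  y_2 = (M₀x³/(6L)-M₀(x-a)²/2+C₁x)/EI  [x>a] with C₁=M₀(3b²-L²)/(6L)=17/3 = ((-17)·6³/(6·8)-(-17)·(6-4)²/2+(17/3)·6)/5000 = -17/10000 m
Load 3 — triangular load w₀=4 kN/m (0→w₀ over full span):
  y_3 = -w₀x(7L⁴-10L²x²+3x⁴)/(360LEI) = -4·6·(7·8⁴-10·8²·6²+3·6⁴)/(360·8·5000) = -119/7500 m
Load 4 — applied couple M₀=-2 kN·m at a=16/3 m (b=L-a=8/3):
  y_4 = (M₀x³/(6L)-M₀(x-a)²/2+C₁x)/EI  [x>a] with C₁=M₀(3b²-L²)/(6L)=16/9 = ((-2)·6³/(6·8)-(-2)·(6-(16/3))²/2+(16/9)·6)/5000 = 19/45000 m
Superposition: y = Σ y_i = -9751/90000 m ≈ -0.108344 m

y(6) = -9751/90000 m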